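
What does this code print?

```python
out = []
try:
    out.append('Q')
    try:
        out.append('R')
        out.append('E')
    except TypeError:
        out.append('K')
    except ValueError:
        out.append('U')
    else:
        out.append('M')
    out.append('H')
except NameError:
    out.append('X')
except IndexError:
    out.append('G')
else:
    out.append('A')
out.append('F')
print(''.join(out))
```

Execution trace: 'Q' (try body) → 'R' (inner try body) → 'E' (inner try body, no exception) → 'M' (inner else) → 'H' (try body, no exception) → 'A' (else) → 'F' (after the try/except). Output: QREMHAF

Answer: QREMHAF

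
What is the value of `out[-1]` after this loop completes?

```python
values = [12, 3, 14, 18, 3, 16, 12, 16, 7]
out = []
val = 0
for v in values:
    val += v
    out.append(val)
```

Cumulative sum ends at 101
`out` takes the values: [] → [12] → [12, 15] → [12, 15, 29] → [12, 15, 29, 47] → [12, 15, 29, 47, 50] → [12, 15, 29, 47, 50, 66] → [12, 15, 29, 47, 50, 66, 78] → [12, 15, 29, 47, 50, 66, 78, 94] → [12, 15, 29, 47, 50, 66, 78, 94, 101]
So `out[-1]` = 101

Answer: 101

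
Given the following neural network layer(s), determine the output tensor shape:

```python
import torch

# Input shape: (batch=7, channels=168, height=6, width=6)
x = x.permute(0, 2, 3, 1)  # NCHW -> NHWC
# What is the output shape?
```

Input: (7, 168, 6, 6) -> Output: (7, 6, 6, 168)

Answer: (7, 6, 6, 168)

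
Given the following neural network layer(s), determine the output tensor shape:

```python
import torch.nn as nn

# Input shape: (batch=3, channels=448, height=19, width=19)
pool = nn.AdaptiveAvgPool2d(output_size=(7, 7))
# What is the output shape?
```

Input: (3, 448, 19, 19) -> Output: (3, 448, 7, 7)

Answer: (3, 448, 7, 7)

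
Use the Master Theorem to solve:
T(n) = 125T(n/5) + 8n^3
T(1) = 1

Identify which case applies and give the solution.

a=125, b=5, f(n)=8n^3. log_5(125) = 3. Since c=3 = 3, Case 2 applies: T(n) = Θ(n^log_b(a) · log n) = O(n^3 log n).

Answer: O(n^3 log n) - Case 2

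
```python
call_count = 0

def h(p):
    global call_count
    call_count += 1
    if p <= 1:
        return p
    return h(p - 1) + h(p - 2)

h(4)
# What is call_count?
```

Calls(p) = 1 + Calls(p-1) + Calls(p-2); Calls(0)=Calls(1)=1. For p=4 this gives 9.

Answer: 9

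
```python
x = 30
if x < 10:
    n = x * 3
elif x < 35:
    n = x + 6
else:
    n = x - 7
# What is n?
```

Trace:
`x = 30` → x = 30
`if x < 10: ...` → x < 10 is False, x < 35 is True → n = 36
So n = 36

Answer: 36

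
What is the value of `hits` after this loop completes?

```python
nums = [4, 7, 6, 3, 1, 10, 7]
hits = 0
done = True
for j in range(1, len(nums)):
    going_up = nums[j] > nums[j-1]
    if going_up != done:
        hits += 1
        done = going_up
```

Count direction changes in [4, 7, 6, 3, 1, 10, 7]
`hits` takes the values: 0 → 1 → 2 → 3

Answer: 3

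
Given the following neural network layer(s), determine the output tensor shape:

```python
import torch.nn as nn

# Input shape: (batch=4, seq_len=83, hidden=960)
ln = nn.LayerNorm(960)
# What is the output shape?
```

Input: (4, 83, 960) -> Output: (4, 83, 960)

Answer: (4, 83, 960)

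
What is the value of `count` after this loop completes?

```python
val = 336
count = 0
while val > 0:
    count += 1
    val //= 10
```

Count digits by repeated division by 10
`count` takes the values: 0 → 1 → 2 → 3

Answer: 3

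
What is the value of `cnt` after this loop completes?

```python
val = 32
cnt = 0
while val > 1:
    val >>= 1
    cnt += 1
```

Count right shifts until 1
`cnt` takes the values: 0 → 1 → 2 → 3 → 4 → 5

Answer: 5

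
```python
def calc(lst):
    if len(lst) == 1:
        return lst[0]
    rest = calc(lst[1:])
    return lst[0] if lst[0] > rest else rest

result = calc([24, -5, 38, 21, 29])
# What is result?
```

Recursive max over [24, -5, 38, 21, 29] = 38

Answer: 38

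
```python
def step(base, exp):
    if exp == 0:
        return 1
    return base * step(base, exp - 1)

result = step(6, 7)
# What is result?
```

step(6, 7) = 6 * 6 * 6 * 6 * 6 * 6 * 6 = 279936

Answer: 279936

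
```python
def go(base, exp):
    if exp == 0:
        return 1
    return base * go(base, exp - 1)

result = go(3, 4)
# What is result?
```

go(3, 4) = 3 * 3 * 3 * 3 = 81

Answer: 81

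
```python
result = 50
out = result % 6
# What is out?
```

Trace:
`result = 50` → result = 50
`out = result % 6` → out = 2
So out = 2

Answer: 2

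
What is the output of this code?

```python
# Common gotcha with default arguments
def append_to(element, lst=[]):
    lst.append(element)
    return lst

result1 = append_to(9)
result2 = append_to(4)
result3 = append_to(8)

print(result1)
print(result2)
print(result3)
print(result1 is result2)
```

Key concept: mutable default argument gotcha.
Step by step:
`result1 = append_to(9)` → result1 = [9]
`result2 = append_to(4)` → result1 = [9, 4] (same object as result2); result2 = [9, 4] (same object as result1)
`result3 = append_to(8)` → result1 = [9, 4, 8] (same object as result2, result3); result2 = [9, 4, 8] (same object as result1, result3); result3 = [9, 4, 8] (same object as result1, result2)
`print(result1)` → prints [9, 4, 8]
`print(result2)` → prints [9, 4, 8]
`print(result3)` → prints [9, 4, 8]
`print(result1 is result2)` → prints True

Answer:
[9, 4, 8]
[9, 4, 8]
[9, 4, 8]
True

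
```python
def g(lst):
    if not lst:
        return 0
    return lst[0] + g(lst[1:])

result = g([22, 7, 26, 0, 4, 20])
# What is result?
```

22 + 7 + 26 + 0 + 4 + 20 + 0 = 79

Answer: 79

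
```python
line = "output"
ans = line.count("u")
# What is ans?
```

Trace:
`line = "output"` → line = 'output'
`ans = line.count("u")` → ans = 2
So ans = 2

Answer: 2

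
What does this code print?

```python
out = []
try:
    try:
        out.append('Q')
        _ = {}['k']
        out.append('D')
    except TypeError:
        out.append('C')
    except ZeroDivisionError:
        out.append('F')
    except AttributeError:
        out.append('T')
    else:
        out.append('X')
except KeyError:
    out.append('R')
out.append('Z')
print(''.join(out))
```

Execution trace: 'Q' (try body) → 'R' (outer except KeyError) → 'Z' (after the try/except). Output: QRZ

Answer: QRZ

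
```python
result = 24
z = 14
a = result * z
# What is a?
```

Trace:
`result = 24` → result = 24
`z = 14` → z = 14
`a = result * z` → a = 336
So a = 336

Answer: 336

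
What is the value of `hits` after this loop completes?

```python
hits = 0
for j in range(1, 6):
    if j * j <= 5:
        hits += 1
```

Count numbers where j² ≤ 5
`hits` takes the values: 0 → 1 → 2

Answer: 2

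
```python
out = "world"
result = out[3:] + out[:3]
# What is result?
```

Trace:
`out = "world"` → out = 'world'
`result = out[3:] + out[:3]` → result = 'ldwor'
So result = 'ldwor'

Answer: 'ldwor'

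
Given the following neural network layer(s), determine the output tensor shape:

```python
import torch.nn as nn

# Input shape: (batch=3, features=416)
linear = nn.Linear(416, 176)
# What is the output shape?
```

Input: (3, 416) -> Output: (3, 176)

Answer: (3, 176)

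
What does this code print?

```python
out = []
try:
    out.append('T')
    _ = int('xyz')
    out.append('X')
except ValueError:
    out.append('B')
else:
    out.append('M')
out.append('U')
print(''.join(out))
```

Execution trace: 'T' (try body) → 'B' (except ValueError) → 'U' (after the try/except). Output: TBU

Answer: TBU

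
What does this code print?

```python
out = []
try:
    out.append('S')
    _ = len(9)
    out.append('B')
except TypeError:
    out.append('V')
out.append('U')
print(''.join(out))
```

Execution trace: 'S' (try body) → 'V' (except TypeError) → 'U' (after the try/except). Output: SVU

Answer: SVU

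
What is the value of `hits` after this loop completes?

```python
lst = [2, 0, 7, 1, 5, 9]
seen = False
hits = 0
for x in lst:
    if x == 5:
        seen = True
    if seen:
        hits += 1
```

Count elements after first 5 in [2, 0, 7, 1, 5, 9]
`hits` takes the values: 0 → 1 → 2

Answer: 2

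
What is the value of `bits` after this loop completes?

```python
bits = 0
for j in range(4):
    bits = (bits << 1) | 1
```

Build 4 consecutive 1-bits: 0b1111
`bits` takes the values: 0 → 1 → 3 → 7 → 15

Answer: 15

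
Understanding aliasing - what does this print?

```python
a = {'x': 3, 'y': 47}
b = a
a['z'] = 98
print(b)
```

Key concept: dict aliasing.
Step by step:
`a = {'x': 3, 'y': 47}` → a = {'x': 3, 'y': 47}
`b = a` → b = {'x': 3, 'y': 47} (same object as a)
`a['z'] = 98` → a = {'x': 3, 'y': 47, 'z': 98} (same object as b); b = {'x': 3, 'y': 47, 'z': 98} (same object as a)
`print(b)` → prints {'x': 3, 'y': 47, 'z': 98}

Answer: {'x': 3, 'y': 47, 'z': 98}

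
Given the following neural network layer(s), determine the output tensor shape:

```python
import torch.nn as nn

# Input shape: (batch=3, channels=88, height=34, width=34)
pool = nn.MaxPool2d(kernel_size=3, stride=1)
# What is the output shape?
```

Input: (3, 88, 34, 34) -> Output: (3, 88, 32, 32)

Answer: (3, 88, 32, 32)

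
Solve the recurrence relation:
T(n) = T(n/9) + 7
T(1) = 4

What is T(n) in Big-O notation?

Each step divides n by 9 and adds 7. After log_9(n) steps we reach T(1)=4. So T(n) = 7·log_9(n) + 4 = O(log n).

Answer: O(log n)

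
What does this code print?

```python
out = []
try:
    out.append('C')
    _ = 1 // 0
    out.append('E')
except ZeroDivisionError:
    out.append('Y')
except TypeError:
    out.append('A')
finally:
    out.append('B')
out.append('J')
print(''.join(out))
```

Execution trace: 'C' (try body) → 'Y' (except ZeroDivisionError) → 'B' (finally) → 'J' (after the try/except). Output: CYBJ

Answer: CYBJ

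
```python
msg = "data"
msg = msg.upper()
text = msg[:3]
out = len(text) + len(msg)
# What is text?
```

Trace:
`msg = "data"` → msg = 'data'
`msg = msg.upper()` → msg = 'DATA'
`text = msg[:3]` → text = 'DAT'
`out = len(text) + len(msg)` → out = 7
So text = 'DAT'

Answer: 'DAT'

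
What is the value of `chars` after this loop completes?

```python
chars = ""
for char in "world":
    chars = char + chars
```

Reverse 'world'
`chars` takes the values: "" → "w" → "ow" → "row" → "lrow" → "dlrow"

Answer: "dlrow"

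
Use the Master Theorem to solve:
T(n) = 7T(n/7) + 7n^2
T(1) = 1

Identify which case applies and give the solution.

a=7, b=7, f(n)=7n^2. log_7(7) = 1. Since c=2 > 1 and the regularity condition holds (7(n/7)^2 = (7/7^2)n^2 with 7/7^2 < 1), Case 3 applies: T(n) = Θ(f(n)) = O(n^2).

Answer: O(n^2) - Case 3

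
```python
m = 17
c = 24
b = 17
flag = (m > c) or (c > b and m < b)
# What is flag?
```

Trace:
`m = 17` → m = 17
`c = 24` → c = 24
`b = 17` → b = 17
`flag = (m > c) or (c > b and m < b)` → flag = False
So flag = False

Answer: False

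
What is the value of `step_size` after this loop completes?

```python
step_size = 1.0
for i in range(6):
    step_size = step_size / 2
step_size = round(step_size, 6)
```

Halving LR 6 times: 1 / 2^6
`step_size` takes the values: 1.0 → 0.5 → 0.25 → 0.125 → 0.0625 → 0.03125 → 0.015625

Answer: 0.015625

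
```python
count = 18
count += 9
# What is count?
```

Trace:
`count = 18` → count = 18
`count += 9` → count = 27
So count = 27

Answer: 27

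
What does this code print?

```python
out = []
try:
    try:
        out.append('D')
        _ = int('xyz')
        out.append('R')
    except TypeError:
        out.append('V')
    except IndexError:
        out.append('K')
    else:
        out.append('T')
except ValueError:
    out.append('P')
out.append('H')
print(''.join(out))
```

Execution trace: 'D' (inner try body) → 'P' (outer except ValueError) → 'H' (after the try/except). Output: DPH

Answer: DPH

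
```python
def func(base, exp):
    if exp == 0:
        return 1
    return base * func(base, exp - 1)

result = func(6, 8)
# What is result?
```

func(6, 8) = 6 * 6 * 6 * 6 * 6 * 6 * 6 * 6 = 1679616

Answer: 1679616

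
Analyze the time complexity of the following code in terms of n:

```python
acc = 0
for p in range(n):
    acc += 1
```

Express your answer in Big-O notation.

Each loop level contributes: n. Multiplying the contributions gives O(n).

Answer: O(n)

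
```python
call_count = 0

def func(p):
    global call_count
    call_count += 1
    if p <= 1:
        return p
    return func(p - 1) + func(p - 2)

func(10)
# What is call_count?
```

Calls(p) = 1 + Calls(p-1) + Calls(p-2); Calls(0)=Calls(1)=1. For p=10 this gives 177.

Answer: 177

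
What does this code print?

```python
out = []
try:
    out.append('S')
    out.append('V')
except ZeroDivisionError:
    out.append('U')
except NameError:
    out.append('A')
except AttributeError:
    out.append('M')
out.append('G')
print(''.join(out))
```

Execution trace: 'S' (try body) → 'V' (try body, no exception) → 'G' (after the try/except). Output: SVG

Answer: SVG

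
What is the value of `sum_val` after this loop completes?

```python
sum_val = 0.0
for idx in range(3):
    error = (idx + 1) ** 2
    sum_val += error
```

Sum of squared losses 1² + 2² + ... + 3²
`sum_val` takes the values: 0.0 → 1.0 → 5.0 → 14.0

Answer: 14.0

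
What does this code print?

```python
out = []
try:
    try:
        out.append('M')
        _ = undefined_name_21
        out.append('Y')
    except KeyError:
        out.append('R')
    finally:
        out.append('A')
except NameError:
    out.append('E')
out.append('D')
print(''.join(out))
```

Execution trace: 'M' (try body) → 'A' (finally) → 'E' (outer except NameError) → 'D' (after the try/except). Output: MAED

Answer: MAED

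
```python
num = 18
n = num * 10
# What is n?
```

Trace:
`num = 18` → num = 18
`n = num * 10` → n = 180
So n = 180

Answer: 180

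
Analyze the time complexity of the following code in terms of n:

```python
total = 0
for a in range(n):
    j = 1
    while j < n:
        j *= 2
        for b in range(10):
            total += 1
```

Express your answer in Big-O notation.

Each loop level contributes: n × log n × 1. Multiplying the contributions gives O(n log n).

Answer: O(n log n)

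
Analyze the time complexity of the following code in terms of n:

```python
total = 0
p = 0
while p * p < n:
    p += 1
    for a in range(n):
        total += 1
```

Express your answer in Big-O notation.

Each loop level contributes: √n × n. Multiplying the contributions gives O(n√n).

Answer: O(n√n)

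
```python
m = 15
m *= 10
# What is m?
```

Trace:
`m = 15` → m = 15
`m *= 10` → m = 150
So m = 150

Answer: 150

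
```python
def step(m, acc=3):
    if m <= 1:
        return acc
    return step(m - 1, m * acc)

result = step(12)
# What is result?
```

Accumulator trace (n, acc): (12, 3) -> (11, 36) -> (10, 396) -> (9, 3960) -> (8, 35640) -> (7, 285120) -> (6, 1995840) -> (5, 11975040) -> (4, 59875200) -> (3, 239500800) -> (2, 718502400) -> (1, 1437004800) -> return 1437004800

Answer: 1437004800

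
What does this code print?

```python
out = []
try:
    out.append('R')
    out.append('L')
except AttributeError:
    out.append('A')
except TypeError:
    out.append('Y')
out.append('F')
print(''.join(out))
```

Execution trace: 'R' (try body) → 'L' (try body, no exception) → 'F' (after the try/except). Output: RLF

Answer: RLF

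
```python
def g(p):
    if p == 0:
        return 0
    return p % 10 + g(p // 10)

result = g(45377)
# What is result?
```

Sum of digits of 45377: 7 + 7 + 3 + 5 + 4 = 26

Answer: 26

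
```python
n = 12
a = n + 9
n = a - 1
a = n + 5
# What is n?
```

Trace:
`n = 12` → n = 12
`a = n + 9` → a = 21
`n = a - 1` → n = 20
`a = n + 5` → a = 25
So n = 20

Answer: 20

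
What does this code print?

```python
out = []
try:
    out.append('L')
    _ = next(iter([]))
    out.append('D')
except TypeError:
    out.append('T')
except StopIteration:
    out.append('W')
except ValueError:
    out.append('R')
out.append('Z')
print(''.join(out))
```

Execution trace: 'L' (try body) → 'W' (except StopIteration) → 'Z' (after the try/except). Output: LWZ

Answer: LWZ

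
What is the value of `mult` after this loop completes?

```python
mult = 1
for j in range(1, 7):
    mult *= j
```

6! = 720
`mult` takes the values: 1 → 2 → 6 → 24 → 120 → 720

Answer: 720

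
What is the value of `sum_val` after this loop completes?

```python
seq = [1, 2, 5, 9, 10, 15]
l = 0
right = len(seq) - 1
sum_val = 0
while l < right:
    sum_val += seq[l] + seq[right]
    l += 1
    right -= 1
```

Sum of pairs from ends
`sum_val` takes the values: 0 → 16 → 28 → 42

Answer: 42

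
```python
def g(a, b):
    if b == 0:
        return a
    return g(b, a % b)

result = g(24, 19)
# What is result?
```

g(24, 19) -> g(19, 5) -> g(5, 4) -> g(4, 1) -> g(1, 0) -> 1

Answer: 1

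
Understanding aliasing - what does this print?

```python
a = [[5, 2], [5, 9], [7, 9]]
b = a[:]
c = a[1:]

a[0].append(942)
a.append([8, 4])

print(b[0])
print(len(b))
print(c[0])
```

Key concept: slice with nested mutation.
Step by step:
`a = [[5, 2], [5, 9], [7, 9]]` → a = [[5, 2], [5, 9], [7, 9]]
`b = a[:]` → b = [[5, 2], [5, 9], [7, 9]]
`c = a[1:]` → c = [[5, 9], [7, 9]]
`a[0].append(942)` → a = [[5, 2, 942], [5, 9], [7, 9]]; b = [[5, 2, 942], [5, 9], [7, 9]]
`a.append([8, 4])` → a = [[5, 2, 942], [5, 9], [7, 9], [8, 4]]
`print(b[0])` → prints [5, 2, 942]
`print(len(b))` → prints 3
`print(c[0])` → prints [5, 9]

Answer:
[5, 2, 942]
3
[5, 9]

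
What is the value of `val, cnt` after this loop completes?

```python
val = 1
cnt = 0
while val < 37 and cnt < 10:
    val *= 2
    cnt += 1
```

Double until >= 37 or 10 iterations
`val, cnt` takes the values: (1, 0) → (2, 0) → (2, 1) → (4, 1) → (4, 2) → (8, 2) → (8, 3) → (16, 3) → (16, 4) → (32, 4) → (32, 5) → (64, 5) → (64, 6)

Answer: 64, 6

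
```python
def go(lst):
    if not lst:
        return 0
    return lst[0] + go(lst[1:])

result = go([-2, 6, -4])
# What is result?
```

(-2) + 6 + (-4) + 0 = 0

Answer: 0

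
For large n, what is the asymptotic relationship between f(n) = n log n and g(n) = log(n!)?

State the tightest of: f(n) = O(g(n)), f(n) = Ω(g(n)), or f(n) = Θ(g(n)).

n log n vs log(n!): f(n) = Θ(g(n)) — they are asymptotically equivalent (Stirling's approximation).

Answer: f(n) = Θ(g(n)) — they are asymptotically equivalent (Stirling's approximation).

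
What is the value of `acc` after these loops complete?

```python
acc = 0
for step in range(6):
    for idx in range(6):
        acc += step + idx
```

Sum of all step+idx for step,idx in 6x6
`acc` takes the values: 0 → 1 → 3 → 6 → 10 → 15 → 16 → 18 → 21 → 25 → 30 → 36 → 38 → 41 → 45 → 50 → 56 → 63 → 66 → 70 → 75 → 81 → 88 → 96 → 100 → 105 → 111 → 118 → 126 → 135 → 140 → 146 → 153 → 161 → 170 → 180

Answer: 180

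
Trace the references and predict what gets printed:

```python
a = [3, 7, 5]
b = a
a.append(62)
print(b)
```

Key concept: basic list aliasing.
Step by step:
`a = [3, 7, 5]` → a = [3, 7, 5]
`b = a` → b = [3, 7, 5] (same object as a)
`a.append(62)` → a = [3, 7, 5, 62] (same object as b); b = [3, 7, 5, 62] (same object as a)
`print(b)` → prints [3, 7, 5, 62]

Answer: [3, 7, 5, 62]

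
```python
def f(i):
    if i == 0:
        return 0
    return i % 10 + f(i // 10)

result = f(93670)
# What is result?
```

Sum of digits of 93670: 0 + 7 + 6 + 3 + 9 = 25

Answer: 25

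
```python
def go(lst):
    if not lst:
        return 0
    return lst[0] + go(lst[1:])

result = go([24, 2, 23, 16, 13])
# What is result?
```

24 + 2 + 23 + 16 + 13 + 0 = 78

Answer: 78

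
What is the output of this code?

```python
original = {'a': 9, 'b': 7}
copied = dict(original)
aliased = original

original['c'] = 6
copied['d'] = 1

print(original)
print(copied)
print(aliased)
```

Key concept: dict() creates copy, assignment creates alias.
Step by step:
`original = {'a': 9, 'b': 7}` → original = {'a': 9, 'b': 7}
`copied = dict(original)` → copied = {'a': 9, 'b': 7}
`aliased = original` → aliased = {'a': 9, 'b': 7} (same object as original)
`original['c'] = 6` → original = {'a': 9, 'b': 7, 'c': 6} (same object as aliased); aliased = {'a': 9, 'b': 7, 'c': 6} (same object as original)
`copied['d'] = 1` → copied = {'a': 9, 'b': 7, 'd': 1}
`print(original)` → prints {'a': 9, 'b': 7, 'c': 6}
`print(copied)` → prints {'a': 9, 'b': 7, 'd': 1}
`print(aliased)` → prints {'a': 9, 'b': 7, 'c': 6}

Answer:
{'a': 9, 'b': 7, 'c': 6}
{'a': 9, 'b': 7, 'd': 1}
{'a': 9, 'b': 7, 'c': 6}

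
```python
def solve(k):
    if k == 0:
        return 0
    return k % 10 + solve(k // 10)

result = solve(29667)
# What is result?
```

Sum of digits of 29667: 7 + 6 + 6 + 9 + 2 = 30

Answer: 30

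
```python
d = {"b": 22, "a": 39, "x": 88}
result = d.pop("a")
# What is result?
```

Trace:
`d = {"b": 22, "a": 39, "x": 88}` → d = {'b': 22, 'a': 39, 'x': 88}
`result = d.pop("a")` → d = {'b': 22, 'x': 88}; result = 39
So result = 39

Answer: 39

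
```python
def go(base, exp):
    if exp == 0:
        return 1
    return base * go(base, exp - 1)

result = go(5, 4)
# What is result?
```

go(5, 4) = 5 * 5 * 5 * 5 = 625

Answer: 625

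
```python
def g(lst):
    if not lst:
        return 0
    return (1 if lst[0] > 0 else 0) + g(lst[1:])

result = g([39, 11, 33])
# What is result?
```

Count of positive elements in [39, 11, 33] = 3

Answer: 3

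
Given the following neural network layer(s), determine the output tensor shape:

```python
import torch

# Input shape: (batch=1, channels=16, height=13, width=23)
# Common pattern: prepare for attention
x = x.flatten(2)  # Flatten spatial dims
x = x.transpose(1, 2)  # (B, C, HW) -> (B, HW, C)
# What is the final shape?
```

Input: (1, 16, 13, 23) -> after flatten(2): (1, 16, 299) -> Output: (1, 299, 16)

Answer: (1, 299, 16)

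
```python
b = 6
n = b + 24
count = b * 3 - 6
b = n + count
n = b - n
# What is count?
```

Trace:
`b = 6` → b = 6
`n = b + 24` → n = 30
`count = b * 3 - 6` → count = 12
`b = n + count` → b = 42
`n = b - n` → n = 12
So count = 12

Answer: 12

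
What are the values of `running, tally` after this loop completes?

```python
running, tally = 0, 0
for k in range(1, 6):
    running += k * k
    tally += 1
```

Sum of squares and count
`running, tally` takes the values: (0, 0) → (1, 0) → (1, 1) → (5, 1) → (5, 2) → (14, 2) → (14, 3) → (30, 3) → (30, 4) → (55, 4) → (55, 5)

Answer: 55, 5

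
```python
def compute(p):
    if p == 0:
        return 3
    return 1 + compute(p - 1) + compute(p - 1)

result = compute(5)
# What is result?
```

compute(p) = 1 + 2·compute(p-1), compute(0)=3. Closed form: (3+1)·2^5 - 1 = 127.

Answer: 127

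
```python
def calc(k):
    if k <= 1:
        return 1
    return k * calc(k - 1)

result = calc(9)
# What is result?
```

calc(9) = 9 * 8 * 7 * 6 * 5 * 4 * 3 * 2 * 1 = 362880

Answer: 362880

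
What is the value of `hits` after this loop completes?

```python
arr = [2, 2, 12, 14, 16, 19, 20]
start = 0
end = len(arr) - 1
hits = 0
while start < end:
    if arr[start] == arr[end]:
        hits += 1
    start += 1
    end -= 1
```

Count matching pairs from ends
`hits` takes the values: 0

Answer: 0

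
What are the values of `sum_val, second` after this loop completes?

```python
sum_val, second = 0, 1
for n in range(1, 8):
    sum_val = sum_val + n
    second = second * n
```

Sum and factorial of 1 to 7
`sum_val, second` takes the values: (0, 1) → (1, 1) → (3, 1) → (3, 2) → (6, 2) → (6, 6) → (10, 6) → (10, 24) → (15, 24) → (15, 120) → (21, 120) → (21, 720) → (28, 720) → (28, 5040)

Answer: 28, 5040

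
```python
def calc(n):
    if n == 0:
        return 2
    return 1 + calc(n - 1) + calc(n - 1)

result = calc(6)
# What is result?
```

calc(n) = 1 + 2·calc(n-1), calc(0)=2. Closed form: (2+1)·2^6 - 1 = 191.

Answer: 191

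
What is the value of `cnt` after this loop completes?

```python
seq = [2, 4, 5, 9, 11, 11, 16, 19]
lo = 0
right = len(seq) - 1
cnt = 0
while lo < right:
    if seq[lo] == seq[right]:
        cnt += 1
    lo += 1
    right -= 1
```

Count matching pairs from ends
`cnt` takes the values: 0

Answer: 0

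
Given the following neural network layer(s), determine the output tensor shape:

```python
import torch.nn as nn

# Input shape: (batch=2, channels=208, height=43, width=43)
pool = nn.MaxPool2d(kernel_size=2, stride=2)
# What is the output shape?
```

Input: (2, 208, 43, 43) -> Output: (2, 208, 21, 21)

Answer: (2, 208, 21, 21)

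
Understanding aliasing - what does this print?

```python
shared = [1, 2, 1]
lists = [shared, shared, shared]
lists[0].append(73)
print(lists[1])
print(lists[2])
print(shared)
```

Key concept: list of same reference.
Step by step:
`shared = [1, 2, 1]` → shared = [1, 2, 1]
`lists = [shared, shared, shared]` → lists = [[1, 2, 1], [1, 2, 1], [1, 2, 1]]
`lists[0].append(73)` → shared = [1, 2, 1, 73]; lists = [[1, 2, 1, 73], [1, 2, 1, 73], [1, 2, 1, 73]]
`print(lists[1])` → prints [1, 2, 1, 73]
`print(lists[2])` → prints [1, 2, 1, 73]
`print(shared)` → prints [1, 2, 1, 73]

Answer:
[1, 2, 1, 73]
[1, 2, 1, 73]
[1, 2, 1, 73]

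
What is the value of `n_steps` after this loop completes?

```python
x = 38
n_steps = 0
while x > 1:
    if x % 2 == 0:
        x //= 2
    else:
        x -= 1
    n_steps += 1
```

Steps to reduce 38 to 1
`n_steps` takes the values: 0 → 1 → 2 → 3 → 4 → 5 → 6 → 7

Answer: 7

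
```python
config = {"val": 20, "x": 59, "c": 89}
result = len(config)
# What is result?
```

Trace:
`config = {"val": 20, "x": 59, "c": 89}` → config = {'val': 20, 'x': 59, 'c': 89}
`result = len(config)` → result = 3
So result = 3

Answer: 3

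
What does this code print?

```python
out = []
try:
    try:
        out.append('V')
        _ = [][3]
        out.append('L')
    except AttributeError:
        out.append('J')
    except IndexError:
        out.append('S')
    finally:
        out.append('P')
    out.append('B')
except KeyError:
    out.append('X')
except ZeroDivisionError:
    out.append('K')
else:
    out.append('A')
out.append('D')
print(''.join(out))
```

Execution trace: 'V' (inner try body) → 'S' (inner except IndexError) → 'P' (inner finally) → 'B' (try body, no exception) → 'A' (else) → 'D' (after the try/except). Output: VSPBAD

Answer: VSPBAD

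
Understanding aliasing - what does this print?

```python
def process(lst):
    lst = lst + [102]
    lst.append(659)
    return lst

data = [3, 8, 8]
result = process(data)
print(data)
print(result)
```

Key concept: rebinding parameter vs mutation.
Step by step:
`data = [3, 8, 8]` → data = [3, 8, 8]
`result = process(data)` → result = [3, 8, 8, 102, 659]
`print(data)` → prints [3, 8, 8]
`print(result)` → prints [3, 8, 8, 102, 659]

Answer:
[3, 8, 8]
[3, 8, 8, 102, 659]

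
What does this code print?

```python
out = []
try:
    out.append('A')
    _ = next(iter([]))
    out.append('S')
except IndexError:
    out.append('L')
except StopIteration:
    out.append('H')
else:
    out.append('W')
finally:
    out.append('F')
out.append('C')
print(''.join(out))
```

Execution trace: 'A' (try body) → 'H' (except StopIteration) → 'F' (finally) → 'C' (after the try/except). Output: AHFC

Answer: AHFC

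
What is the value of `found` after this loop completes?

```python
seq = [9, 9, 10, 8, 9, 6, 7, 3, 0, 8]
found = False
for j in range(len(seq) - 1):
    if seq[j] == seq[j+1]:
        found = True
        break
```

Check consecutive duplicates in [9, 9, 10, 8, 9, 6, 7, 3, 0, 8]
`found` takes the values: False → True

Answer: True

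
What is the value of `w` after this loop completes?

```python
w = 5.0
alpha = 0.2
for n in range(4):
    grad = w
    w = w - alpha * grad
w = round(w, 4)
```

Gradient descent: w = 5.0 * (1 - 0.2)^4
`w` takes the values: 5.0 → 4.0 → 3.2 → 2.56 → 2.048

Answer: 2.048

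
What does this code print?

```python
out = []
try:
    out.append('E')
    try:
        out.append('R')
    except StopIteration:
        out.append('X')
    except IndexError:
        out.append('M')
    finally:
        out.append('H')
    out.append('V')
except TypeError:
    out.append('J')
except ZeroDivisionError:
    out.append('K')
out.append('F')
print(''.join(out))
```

Execution trace: 'E' (try body) → 'R' (inner try body, no exception) → 'H' (inner finally) → 'V' (try body, no exception) → 'F' (after the try/except). Output: ERHVF

Answer: ERHVF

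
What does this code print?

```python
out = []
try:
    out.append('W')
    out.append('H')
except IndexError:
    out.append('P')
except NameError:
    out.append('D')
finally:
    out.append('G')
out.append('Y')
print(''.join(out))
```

Execution trace: 'W' (try body) → 'H' (try body, no exception) → 'G' (finally) → 'Y' (after the try/except). Output: WHGY

Answer: WHGY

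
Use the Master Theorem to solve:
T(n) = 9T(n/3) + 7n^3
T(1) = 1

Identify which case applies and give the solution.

a=9, b=3, f(n)=7n^3. log_3(9) = 2. Since c=3 > 2 and the regularity condition holds (9(n/3)^3 = (9/3^3)n^3 with 9/3^3 < 1), Case 3 applies: T(n) = Θ(f(n)) = O(n^3).

Answer: O(n^3) - Case 3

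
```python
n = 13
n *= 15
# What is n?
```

Trace:
`n = 13` → n = 13
`n *= 15` → n = 195
So n = 195

Answer: 195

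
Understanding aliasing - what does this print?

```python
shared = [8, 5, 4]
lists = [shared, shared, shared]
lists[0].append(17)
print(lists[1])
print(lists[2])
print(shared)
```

Key concept: list of same reference.
Step by step:
`shared = [8, 5, 4]` → shared = [8, 5, 4]
`lists = [shared, shared, shared]` → lists = [[8, 5, 4], [8, 5, 4], [8, 5, 4]]
`lists[0].append(17)` → shared = [8, 5, 4, 17]; lists = [[8, 5, 4, 17], [8, 5, 4, 17], [8, 5, 4, 17]]
`print(lists[1])` → prints [8, 5, 4, 17]
`print(lists[2])` → prints [8, 5, 4, 17]
`print(shared)` → prints [8, 5, 4, 17]

Answer:
[8, 5, 4, 17]
[8, 5, 4, 17]
[8, 5, 4, 17]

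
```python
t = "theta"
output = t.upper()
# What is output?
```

Trace:
`t = "theta"` → t = 'theta'
`output = t.upper()` → output = 'THETA'
So output = 'THETA'

Answer: 'THETA'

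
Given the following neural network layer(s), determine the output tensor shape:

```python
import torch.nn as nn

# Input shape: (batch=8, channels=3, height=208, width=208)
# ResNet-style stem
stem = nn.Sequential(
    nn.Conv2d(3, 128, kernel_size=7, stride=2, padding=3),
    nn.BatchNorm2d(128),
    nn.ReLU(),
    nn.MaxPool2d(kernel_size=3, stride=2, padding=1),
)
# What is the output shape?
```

Input: (8, 3, 208, 208) -> after Conv2d 7x7 stride=2: (8, 128, 104, 104) -> Output: (8, 128, 52, 52)

Answer: (8, 128, 52, 52)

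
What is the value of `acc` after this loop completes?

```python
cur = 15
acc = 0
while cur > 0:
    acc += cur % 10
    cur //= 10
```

Sum digits of 15
`acc` takes the values: 0 → 5 → 6

Answer: 6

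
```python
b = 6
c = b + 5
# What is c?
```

Trace:
`b = 6` → b = 6
`c = b + 5` → c = 11
So c = 11

Answer: 11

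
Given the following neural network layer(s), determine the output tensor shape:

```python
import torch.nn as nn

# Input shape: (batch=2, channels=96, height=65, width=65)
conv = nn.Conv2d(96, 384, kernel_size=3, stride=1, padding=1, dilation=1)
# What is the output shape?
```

Input: (2, 96, 65, 65) -> Output: (2, 384, 65, 65)

Answer: (2, 384, 65, 65)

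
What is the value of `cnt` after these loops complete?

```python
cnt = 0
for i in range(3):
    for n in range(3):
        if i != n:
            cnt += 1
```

3² - 3 (exclude diagonal)
`cnt` takes the values: 0 → 1 → 2 → 3 → 4 → 5 → 6

Answer: 6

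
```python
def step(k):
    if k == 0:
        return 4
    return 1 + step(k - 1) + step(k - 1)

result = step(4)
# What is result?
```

step(k) = 1 + 2·step(k-1), step(0)=4. Closed form: (4+1)·2^4 - 1 = 79.

Answer: 79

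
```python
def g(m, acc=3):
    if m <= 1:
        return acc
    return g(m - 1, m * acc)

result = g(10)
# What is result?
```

Accumulator trace (n, acc): (10, 3) -> (9, 30) -> (8, 270) -> (7, 2160) -> (6, 15120) -> (5, 90720) -> (4, 453600) -> (3, 1814400) -> (2, 5443200) -> (1, 10886400) -> return 10886400

Answer: 10886400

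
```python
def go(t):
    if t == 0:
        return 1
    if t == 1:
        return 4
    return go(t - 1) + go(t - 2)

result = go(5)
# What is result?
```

Build up from base cases: go(0)=1, go(1)=4, go(2)=5, go(3)=9, go(4)=14, go(5)=23

Answer: 23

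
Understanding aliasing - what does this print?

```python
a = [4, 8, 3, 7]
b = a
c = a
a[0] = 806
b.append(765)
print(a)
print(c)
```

Key concept: multiple aliases.
Step by step:
`a = [4, 8, 3, 7]` → a = [4, 8, 3, 7]
`b = a` → b = [4, 8, 3, 7] (same object as a)
`c = a` → c = [4, 8, 3, 7] (same object as a, b)
`a[0] = 806` → a = [806, 8, 3, 7] (same object as b, c); b = [806, 8, 3, 7] (same object as a, c); c = [806, 8, 3, 7] (same object as a, b)
`b.append(765)` → a = [806, 8, 3, 7, 765] (same object as b, c); b = [806, 8, 3, 7, 765] (same object as a, c); c = [806, 8, 3, 7, 765] (same object as a, b)
`print(a)` → prints [806, 8, 3, 7, 765]
`print(c)` → prints [806, 8, 3, 7, 765]

Answer:
[806, 8, 3, 7, 765]
[806, 8, 3, 7, 765]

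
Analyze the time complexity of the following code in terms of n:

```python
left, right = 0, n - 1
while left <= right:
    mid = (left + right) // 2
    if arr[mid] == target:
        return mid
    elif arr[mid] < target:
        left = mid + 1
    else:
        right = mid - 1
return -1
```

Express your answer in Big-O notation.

This is Binary search in a sorted array. Time complexity: O(log n).

Answer: O(log n)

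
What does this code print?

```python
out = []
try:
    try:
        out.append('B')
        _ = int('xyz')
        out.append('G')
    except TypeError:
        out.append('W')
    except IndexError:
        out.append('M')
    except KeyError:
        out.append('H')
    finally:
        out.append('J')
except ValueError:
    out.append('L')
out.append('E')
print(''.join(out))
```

Execution trace: 'B' (try body) → 'J' (finally) → 'L' (outer except ValueError) → 'E' (after the try/except). Output: BJLE

Answer: BJLE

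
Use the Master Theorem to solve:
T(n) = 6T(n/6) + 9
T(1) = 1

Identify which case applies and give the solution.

a=6, b=6, f(n)=9. log_6(6) = 1. Since c=0 < 1, Case 1 applies: T(n) = Θ(n^log_b(a)) = O(n).

Answer: O(n) - Case 1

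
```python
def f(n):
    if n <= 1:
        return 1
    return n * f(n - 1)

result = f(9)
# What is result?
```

f(9) = 9 * 8 * 7 * 6 * 5 * 4 * 3 * 2 * 1 = 362880

Answer: 362880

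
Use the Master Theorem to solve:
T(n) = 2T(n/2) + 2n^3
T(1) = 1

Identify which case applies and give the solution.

a=2, b=2, f(n)=2n^3. log_2(2) = 1. Since c=3 > 1 and the regularity condition holds (2(n/2)^3 = (2/2^3)n^3 with 2/2^3 < 1), Case 3 applies: T(n) = Θ(f(n)) = O(n^3).

Answer: O(n^3) - Case 3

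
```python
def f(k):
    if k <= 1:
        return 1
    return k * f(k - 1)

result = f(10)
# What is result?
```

f(10) = 10 * 9 * 8 * 7 * 6 * 5 * 4 * 3 * 2 * 1 = 3628800

Answer: 3628800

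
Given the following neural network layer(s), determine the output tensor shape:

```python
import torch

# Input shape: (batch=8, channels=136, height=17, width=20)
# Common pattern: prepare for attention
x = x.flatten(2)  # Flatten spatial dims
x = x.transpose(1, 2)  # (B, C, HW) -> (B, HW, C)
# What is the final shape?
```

Input: (8, 136, 17, 20) -> after flatten(2): (8, 136, 340) -> Output: (8, 340, 136)

Answer: (8, 340, 136)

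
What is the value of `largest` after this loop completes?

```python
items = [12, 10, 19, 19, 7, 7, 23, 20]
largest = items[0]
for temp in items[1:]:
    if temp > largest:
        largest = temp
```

Maximum of [12, 10, 19, 19, 7, 7, 23, 20]
`largest` takes the values: 12 → 19 → 23

Answer: 23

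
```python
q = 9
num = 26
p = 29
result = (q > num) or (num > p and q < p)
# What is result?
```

Trace:
`q = 9` → q = 9
`num = 26` → num = 26
`p = 29` → p = 29
`result = (q > num) or (num > p and q < p)` → result = False
So result = False

Answer: False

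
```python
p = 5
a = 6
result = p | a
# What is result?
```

Trace:
`p = 5` → p = 5
`a = 6` → a = 6
`result = p | a` → result = 7
So result = 7

Answer: 7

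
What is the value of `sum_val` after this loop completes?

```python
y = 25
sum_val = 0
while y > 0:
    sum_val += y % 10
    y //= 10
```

Sum digits of 25
`sum_val` takes the values: 0 → 5 → 7

Answer: 7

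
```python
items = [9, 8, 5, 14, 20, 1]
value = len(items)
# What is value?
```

Trace:
`items = [9, 8, 5, 14, 20, 1]` → items = [9, 8, 5, 14, 20, 1]
`value = len(items)` → value = 6
So value = 6

Answer: 6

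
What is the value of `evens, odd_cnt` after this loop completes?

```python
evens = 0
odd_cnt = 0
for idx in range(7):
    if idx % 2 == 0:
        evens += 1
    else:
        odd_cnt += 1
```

Count evens and odds in range(7)
`evens, odd_cnt` takes the values: (0, 0) → (1, 0) → (1, 1) → (2, 1) → (2, 2) → (3, 2) → (3, 3) → (4, 3)

Answer: 4, 3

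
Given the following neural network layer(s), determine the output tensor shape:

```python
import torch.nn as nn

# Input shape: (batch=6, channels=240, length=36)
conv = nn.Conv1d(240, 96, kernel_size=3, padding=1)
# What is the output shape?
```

Input: (6, 240, 36) -> Output: (6, 96, 36)

Answer: (6, 96, 36)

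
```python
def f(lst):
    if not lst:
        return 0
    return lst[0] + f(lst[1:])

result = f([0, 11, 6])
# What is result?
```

0 + 11 + 6 + 0 = 17

Answer: 17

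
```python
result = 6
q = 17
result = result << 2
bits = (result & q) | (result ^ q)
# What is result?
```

Trace:
`result = 6` → result = 6
`q = 17` → q = 17
`result = result << 2` → result = 24
`bits = (result & q) | (result ^ q)` → bits = 25
So result = 24

Answer: 24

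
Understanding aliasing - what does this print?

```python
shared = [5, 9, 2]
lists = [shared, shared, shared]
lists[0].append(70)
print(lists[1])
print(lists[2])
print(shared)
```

Key concept: list of same reference.
Step by step:
`shared = [5, 9, 2]` → shared = [5, 9, 2]
`lists = [shared, shared, shared]` → lists = [[5, 9, 2], [5, 9, 2], [5, 9, 2]]
`lists[0].append(70)` → shared = [5, 9, 2, 70]; lists = [[5, 9, 2, 70], [5, 9, 2, 70], [5, 9, 2, 70]]
`print(lists[1])` → prints [5, 9, 2, 70]
`print(lists[2])` → prints [5, 9, 2, 70]
`print(shared)` → prints [5, 9, 2, 70]

Answer:
[5, 9, 2, 70]
[5, 9, 2, 70]
[5, 9, 2, 70]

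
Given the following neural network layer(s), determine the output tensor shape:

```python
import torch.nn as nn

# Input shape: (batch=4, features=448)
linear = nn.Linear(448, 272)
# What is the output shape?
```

Input: (4, 448) -> Output: (4, 272)

Answer: (4, 272)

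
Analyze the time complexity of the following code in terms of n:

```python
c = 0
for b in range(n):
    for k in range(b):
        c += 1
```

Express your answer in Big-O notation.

Each loop level contributes: n × n. Multiplying the contributions gives O(n^2).

Answer: O(n^2)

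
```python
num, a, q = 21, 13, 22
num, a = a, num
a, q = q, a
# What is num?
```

Trace:
`num, a, q = 21, 13, 22` → num = 21; a = 13; q = 22
`num, a = a, num` → num = 13; a = 21
`a, q = q, a` → a = 22; q = 21
So num = 13

Answer: 13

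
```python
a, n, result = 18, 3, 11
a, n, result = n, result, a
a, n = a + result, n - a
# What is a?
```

Trace:
`a, n, result = 18, 3, 11` → a = 18; n = 3; result = 11
`a, n, result = n, result, a` → a = 3; n = 11; result = 18
`a, n = a + result, n - a` → a = 21; n = 8
So a = 21

Answer: 21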